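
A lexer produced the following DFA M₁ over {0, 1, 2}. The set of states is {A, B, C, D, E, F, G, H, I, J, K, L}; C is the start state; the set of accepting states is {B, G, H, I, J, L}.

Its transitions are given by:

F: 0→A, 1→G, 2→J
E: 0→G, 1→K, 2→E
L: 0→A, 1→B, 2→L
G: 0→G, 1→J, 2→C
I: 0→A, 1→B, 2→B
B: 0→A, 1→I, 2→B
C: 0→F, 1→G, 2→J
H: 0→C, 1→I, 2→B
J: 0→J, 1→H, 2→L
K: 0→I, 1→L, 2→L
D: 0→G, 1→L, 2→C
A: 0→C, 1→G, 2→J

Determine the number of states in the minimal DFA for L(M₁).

States {D,E,K} cannot be reached from the start state, so discard them.
Initial partition by acceptance: {B,G,H,I,J,L} | {A,C,F}.
On input 0, block {B,G,H,I,J,L} splits into {B,H,I,L} and {G,J}.
On input 1, block {G,J} splits into {G} and {J}.
Stable partition: {B,H,I,L} | {A,C,F} | {G} | {J} — 4 equivalence classes.

4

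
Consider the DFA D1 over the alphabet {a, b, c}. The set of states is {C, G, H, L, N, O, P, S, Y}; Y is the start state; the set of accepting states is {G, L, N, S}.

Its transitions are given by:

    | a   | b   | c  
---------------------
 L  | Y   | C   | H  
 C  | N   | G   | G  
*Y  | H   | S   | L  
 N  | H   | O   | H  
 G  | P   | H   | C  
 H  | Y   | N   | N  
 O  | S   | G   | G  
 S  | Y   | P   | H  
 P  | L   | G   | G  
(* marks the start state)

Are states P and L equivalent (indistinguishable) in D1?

P0 = {G,L,N,S} | {C,H,O,P,Y}.
Split {C,H,O,P,Y} by δ(·,a) → {C,O,P} and {H,Y}.
Split {G,L,N,S} by δ(·,a) → {L,N,S} and {G}.
No further refinement is possible. Final partition (4 blocks): {L,N,S} | {C,O,P} | {H,Y} | {G}.
P and L end up in different blocks, so they are distinguishable. For instance, the string 'ε' is accepted from only L.

No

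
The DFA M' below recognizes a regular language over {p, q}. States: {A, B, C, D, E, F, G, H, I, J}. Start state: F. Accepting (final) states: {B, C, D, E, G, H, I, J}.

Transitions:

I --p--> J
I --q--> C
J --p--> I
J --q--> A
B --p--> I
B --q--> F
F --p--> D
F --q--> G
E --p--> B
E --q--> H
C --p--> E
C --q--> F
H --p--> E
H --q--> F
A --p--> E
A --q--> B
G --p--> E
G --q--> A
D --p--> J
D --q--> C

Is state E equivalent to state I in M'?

All states are reachable from the start state.
P0 = {B,C,D,E,G,H,I,J} | {A,F}.
Split {B,C,D,E,G,H,I,J} by δ(·,q) → {B,C,G,H,J} and {D,E,I}.
The partition is now stable with 3 blocks: {B,C,G,H,J} | {A,F} | {D,E,I}.
E and I lie in the same block of the stable partition, so they are equivalent — no string distinguishes them.

Yes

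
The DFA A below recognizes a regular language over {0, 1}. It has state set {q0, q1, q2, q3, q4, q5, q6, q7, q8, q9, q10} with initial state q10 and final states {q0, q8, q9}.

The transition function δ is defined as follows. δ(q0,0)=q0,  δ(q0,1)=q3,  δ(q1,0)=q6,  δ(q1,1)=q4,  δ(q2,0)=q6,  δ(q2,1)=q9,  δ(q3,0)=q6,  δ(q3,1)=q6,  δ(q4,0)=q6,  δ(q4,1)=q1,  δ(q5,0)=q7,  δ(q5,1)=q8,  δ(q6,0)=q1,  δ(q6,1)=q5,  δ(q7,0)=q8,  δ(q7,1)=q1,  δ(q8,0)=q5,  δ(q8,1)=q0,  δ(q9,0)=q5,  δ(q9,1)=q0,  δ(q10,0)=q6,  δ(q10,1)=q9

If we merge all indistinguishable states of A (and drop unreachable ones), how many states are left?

Reachable states from the start: {q0,q1,q3,q4,q5,q6,q7,q8,q9,q10}. Unreachable: {q2} — drop them.
Start with accepting vs non-accepting: {q0,q8,q9} | {q1,q3,q4,q5,q6,q7,q10}.
On input 0, block {q0,q8,q9} splits into {q8,q9} and {q0}.
Refine {q1,q3,q4,q5,q6,q7,q10} on symbol 0: members go to different blocks, giving {q1,q3,q4,q5,q6,q10} and {q7}.
On input 0, block {q1,q3,q4,q5,q6,q10} splits into {q1,q3,q4,q6,q10} and {q5}.
Split {q1,q3,q4,q6,q10} by δ(·,1) → {q1,q3,q4} and {q6} and {q10}.
Refine {q1,q3,q4} on symbol 1: members go to different blocks, giving {q1,q4} and {q3}.
The partition is now stable with 8 blocks: {q8,q9} | {q1,q4} | {q0} | {q7} | {q5} | {q6} | {q10} | {q3}.

8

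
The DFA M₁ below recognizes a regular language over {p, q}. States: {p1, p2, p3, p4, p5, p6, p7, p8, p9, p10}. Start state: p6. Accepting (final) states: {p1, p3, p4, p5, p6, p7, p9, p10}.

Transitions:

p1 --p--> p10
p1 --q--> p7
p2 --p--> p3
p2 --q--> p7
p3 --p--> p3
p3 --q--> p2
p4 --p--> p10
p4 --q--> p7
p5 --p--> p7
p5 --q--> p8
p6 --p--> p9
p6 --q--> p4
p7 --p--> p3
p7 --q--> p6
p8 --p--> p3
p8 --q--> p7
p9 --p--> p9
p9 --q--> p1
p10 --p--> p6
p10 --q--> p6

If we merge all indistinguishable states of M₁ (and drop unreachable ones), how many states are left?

First remove the unreachable states {p5,p8}; 8 states remain.
Start with accepting vs non-accepting: {p1,p3,p4,p6,p7,p9,p10} | {p2}.
Refine {p1,p3,p4,p6,p7,p9,p10} on symbol q: members go to different blocks, giving {p1,p4,p6,p7,p9,p10} and {p3}.
On input p, block {p1,p4,p6,p7,p9,p10} splits into {p1,p4,p6,p9,p10} and {p7}.
On input q, block {p1,p4,p6,p9,p10} splits into {p6,p9,p10} and {p1,p4}.
Split {p6,p9,p10} by δ(·,q) → {p6,p9} and {p10}.
The partition is now stable with 6 blocks: {p6,p9} | {p2} | {p3} | {p7} | {p1,p4} | {p10}.

6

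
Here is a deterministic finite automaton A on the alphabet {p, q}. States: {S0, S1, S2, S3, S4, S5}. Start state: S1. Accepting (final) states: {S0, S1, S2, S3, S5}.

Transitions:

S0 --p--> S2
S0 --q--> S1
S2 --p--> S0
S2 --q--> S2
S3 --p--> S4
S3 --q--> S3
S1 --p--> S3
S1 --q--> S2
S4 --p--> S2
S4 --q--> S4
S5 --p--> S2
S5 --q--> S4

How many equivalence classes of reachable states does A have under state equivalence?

States {S5} cannot be reached from the start state, so discard them.
Start with accepting vs non-accepting: {S0,S1,S2,S3} | {S4}.
On input p, block {S0,S1,S2,S3} splits into {S0,S1,S2} and {S3}.
Refine {S0,S1,S2} on symbol p: members go to different blocks, giving {S0,S2} and {S1}.
Refine {S0,S2} on symbol q: members go to different blocks, giving {S0} and {S2}.
No further refinement is possible. Final partition (5 blocks): {S0} | {S4} | {S3} | {S1} | {S2}.

5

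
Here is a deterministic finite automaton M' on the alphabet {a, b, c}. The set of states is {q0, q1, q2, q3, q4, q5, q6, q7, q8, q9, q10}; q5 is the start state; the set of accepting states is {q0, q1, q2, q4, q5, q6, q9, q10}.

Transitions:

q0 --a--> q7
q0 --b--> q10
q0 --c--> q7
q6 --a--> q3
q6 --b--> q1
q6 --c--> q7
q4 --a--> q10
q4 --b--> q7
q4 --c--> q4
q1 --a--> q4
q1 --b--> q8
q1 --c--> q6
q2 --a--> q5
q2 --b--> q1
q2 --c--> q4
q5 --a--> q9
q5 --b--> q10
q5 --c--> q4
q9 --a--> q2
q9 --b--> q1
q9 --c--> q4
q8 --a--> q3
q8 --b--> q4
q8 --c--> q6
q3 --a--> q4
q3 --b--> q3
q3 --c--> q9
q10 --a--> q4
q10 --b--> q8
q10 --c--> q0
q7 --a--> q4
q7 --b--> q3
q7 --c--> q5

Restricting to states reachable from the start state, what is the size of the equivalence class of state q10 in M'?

2

Start with accepting vs non-accepting: {q0,q1,q2,q4,q5,q6,q9,q10} | {q3,q7,q8}.
Refine {q0,q1,q2,q4,q5,q6,q9,q10} on symbol a: members go to different blocks, giving {q1,q2,q4,q5,q9,q10} and {q0,q6}.
Split {q1,q2,q4,q5,q9,q10} by δ(·,b) → {q1,q4,q10} and {q2,q5,q9}.
Refine {q1,q4,q10} on symbol c: members go to different blocks, giving {q1,q10} and {q4}.
On input a, block {q3,q7,q8} splits into {q3,q7} and {q8}.
No further refinement is possible. Final partition (6 blocks): {q1,q10} | {q3,q7} | {q0,q6} | {q2,q5,q9} | {q4} | {q8}.
The equivalence class containing q10 is {q1,q10}, of size 2.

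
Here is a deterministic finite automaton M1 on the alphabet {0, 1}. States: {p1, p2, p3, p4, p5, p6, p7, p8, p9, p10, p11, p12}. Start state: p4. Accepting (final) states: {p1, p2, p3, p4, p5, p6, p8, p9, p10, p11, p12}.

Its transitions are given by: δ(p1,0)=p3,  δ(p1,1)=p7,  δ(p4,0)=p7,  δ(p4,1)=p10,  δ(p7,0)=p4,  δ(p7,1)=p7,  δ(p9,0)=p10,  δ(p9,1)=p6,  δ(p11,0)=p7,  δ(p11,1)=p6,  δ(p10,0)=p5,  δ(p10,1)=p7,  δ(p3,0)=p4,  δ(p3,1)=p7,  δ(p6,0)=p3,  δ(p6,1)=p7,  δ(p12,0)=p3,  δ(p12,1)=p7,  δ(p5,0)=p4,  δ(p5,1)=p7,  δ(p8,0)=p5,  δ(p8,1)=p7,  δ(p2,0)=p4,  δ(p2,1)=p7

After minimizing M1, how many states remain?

Reachable states from the start: {p4,p5,p7,p10}. Unreachable: {p1,p2,p3,p6,p8,p9,p11,p12} — drop them.
Initial partition by acceptance: {p4,p5,p10} | {p7}.
Split {p4,p5,p10} by δ(·,0) → {p5,p10} and {p4}.
Refine {p5,p10} on symbol 0: members go to different blocks, giving {p5} and {p10}.
The partition is now stable with 4 blocks: {p5} | {p7} | {p4} | {p10}.

4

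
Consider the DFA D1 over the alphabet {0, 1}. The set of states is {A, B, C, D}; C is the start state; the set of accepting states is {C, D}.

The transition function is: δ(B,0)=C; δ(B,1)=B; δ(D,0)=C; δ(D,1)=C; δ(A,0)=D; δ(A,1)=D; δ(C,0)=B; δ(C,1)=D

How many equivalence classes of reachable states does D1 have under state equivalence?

First remove the unreachable states {A}; 3 states remain.
P0 = {C,D} | {B}.
On input 0, block {C,D} splits into {C} and {D}.
No further refinement is possible. Final partition (3 blocks): {C} | {B} | {D}.

3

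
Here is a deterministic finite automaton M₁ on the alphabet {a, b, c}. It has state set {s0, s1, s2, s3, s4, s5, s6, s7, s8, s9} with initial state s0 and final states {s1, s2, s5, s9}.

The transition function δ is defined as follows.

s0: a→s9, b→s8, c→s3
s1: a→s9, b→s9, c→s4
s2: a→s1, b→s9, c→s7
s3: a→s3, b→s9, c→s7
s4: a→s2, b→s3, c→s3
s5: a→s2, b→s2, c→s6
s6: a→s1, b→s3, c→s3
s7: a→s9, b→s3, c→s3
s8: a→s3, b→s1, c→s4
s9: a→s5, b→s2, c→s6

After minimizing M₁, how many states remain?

3

Every state is reachable, so we keep all 10.
Initial partition by acceptance: {s1,s2,s5,s9} | {s0,s3,s4,s6,s7,s8}.
Split {s0,s3,s4,s6,s7,s8} by δ(·,a) → {s0,s4,s6,s7} and {s3,s8}.
Stable partition: {s1,s2,s5,s9} | {s0,s4,s6,s7} | {s3,s8} — 3 equivalence classes.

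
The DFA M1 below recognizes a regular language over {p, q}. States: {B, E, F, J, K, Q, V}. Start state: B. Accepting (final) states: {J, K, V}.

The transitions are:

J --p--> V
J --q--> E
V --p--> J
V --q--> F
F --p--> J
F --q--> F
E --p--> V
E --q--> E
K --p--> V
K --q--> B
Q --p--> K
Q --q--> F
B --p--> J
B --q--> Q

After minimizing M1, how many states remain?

2

Every state is reachable, so we keep all 7.
Initial partition by acceptance: {J,K,V} | {B,E,F,Q}.
No further refinement is possible. Final partition (2 blocks): {J,K,V} | {B,E,F,Q}.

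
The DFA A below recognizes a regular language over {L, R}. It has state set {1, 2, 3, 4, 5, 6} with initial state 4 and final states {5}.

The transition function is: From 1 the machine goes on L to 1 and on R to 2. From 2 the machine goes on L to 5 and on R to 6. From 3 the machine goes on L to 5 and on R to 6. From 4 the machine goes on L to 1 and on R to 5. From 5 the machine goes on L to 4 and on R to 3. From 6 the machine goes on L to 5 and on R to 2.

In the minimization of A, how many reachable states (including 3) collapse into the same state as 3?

P0 = {5} | {1,2,3,4,6}.
On input L, block {1,2,3,4,6} splits into {2,3,6} and {1,4}.
On input R, block {1,4} splits into {1} and {4}.
The partition is now stable with 4 blocks: {5} | {2,3,6} | {1} | {4}.
The equivalence class containing 3 is {2,3,6}, of size 3.

3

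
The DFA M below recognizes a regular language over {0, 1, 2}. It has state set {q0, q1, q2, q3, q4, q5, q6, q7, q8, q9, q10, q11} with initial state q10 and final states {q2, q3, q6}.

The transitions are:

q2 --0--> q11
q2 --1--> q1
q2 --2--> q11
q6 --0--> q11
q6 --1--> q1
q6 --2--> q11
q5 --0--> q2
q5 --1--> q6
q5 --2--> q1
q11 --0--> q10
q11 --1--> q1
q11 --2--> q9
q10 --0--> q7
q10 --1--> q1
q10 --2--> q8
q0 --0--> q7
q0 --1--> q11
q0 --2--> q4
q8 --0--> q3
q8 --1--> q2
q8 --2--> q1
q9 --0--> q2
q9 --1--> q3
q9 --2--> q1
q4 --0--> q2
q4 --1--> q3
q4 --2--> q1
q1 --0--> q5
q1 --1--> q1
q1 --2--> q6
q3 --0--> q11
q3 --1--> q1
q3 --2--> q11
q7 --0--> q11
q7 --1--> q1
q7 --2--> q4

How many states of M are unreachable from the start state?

1

No path from q10 leads to q0; the other 11 states are all reachable.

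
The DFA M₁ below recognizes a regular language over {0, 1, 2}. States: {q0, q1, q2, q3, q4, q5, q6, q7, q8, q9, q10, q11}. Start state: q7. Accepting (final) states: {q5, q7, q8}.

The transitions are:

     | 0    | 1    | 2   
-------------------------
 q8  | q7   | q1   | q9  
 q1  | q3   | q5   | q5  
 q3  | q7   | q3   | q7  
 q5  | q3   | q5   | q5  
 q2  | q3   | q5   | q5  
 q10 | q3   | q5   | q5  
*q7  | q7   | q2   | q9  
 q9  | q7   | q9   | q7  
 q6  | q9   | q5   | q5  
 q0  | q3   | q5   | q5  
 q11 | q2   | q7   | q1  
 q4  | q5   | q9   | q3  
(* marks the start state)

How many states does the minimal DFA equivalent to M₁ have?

States {q0,q1,q4,q6,q8,q10,q11} cannot be reached from the start state, so discard them.
Start with accepting vs non-accepting: {q5,q7} | {q2,q3,q9}.
Refine {q5,q7} on symbol 0: members go to different blocks, giving {q5} and {q7}.
Refine {q2,q3,q9} on symbol 0: members go to different blocks, giving {q3,q9} and {q2}.
No further refinement is possible. Final partition (4 blocks): {q5} | {q3,q9} | {q7} | {q2}.

4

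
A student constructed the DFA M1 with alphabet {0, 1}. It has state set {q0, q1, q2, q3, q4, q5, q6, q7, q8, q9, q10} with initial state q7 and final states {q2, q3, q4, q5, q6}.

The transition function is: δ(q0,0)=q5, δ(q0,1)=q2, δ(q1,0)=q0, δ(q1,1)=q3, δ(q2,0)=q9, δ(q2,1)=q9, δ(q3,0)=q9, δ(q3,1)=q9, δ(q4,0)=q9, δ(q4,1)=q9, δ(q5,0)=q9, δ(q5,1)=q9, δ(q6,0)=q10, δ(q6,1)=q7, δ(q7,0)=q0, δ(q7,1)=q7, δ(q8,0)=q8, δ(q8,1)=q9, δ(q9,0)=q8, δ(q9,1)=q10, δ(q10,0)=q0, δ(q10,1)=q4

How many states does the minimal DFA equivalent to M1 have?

Reachable states from the start: {q0,q2,q4,q5,q7,q8,q9,q10}. Unreachable: {q1,q3,q6} — drop them.
P0 = {q2,q4,q5} | {q0,q7,q8,q9,q10}.
Refine {q0,q7,q8,q9,q10} on symbol 0: members go to different blocks, giving {q7,q8,q9,q10} and {q0}.
Split {q7,q8,q9,q10} by δ(·,0) → {q7,q10} and {q8,q9}.
On input 1, block {q7,q10} splits into {q7} and {q10}.
Split {q8,q9} by δ(·,1) → {q8} and {q9}.
Stable partition: {q2,q4,q5} | {q7} | {q0} | {q8} | {q10} | {q9} — 6 equivalence classes.

6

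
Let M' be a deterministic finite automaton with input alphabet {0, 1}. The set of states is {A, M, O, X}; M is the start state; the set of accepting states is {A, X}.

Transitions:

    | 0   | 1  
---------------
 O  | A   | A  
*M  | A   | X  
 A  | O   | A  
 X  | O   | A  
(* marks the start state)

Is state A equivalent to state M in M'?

Every state is reachable, so we keep all 4.
P0 = {A,X} | {M,O}.
The partition is now stable with 2 blocks: {A,X} | {M,O}.
A and M end up in different blocks, so they are distinguishable. For instance, the string 'ε' is accepted from only A.

No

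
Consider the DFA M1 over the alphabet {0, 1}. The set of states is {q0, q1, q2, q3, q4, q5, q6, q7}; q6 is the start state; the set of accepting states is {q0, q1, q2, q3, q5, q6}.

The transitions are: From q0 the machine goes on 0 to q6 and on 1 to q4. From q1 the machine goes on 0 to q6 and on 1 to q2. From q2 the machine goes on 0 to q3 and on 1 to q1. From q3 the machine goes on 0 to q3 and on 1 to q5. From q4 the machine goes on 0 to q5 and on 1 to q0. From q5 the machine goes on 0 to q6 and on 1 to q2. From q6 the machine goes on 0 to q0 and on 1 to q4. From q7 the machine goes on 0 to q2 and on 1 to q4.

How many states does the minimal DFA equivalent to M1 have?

States {q7} cannot be reached from the start state, so discard them.
Initial partition by acceptance: {q0,q1,q2,q3,q5,q6} | {q4}.
Refine {q0,q1,q2,q3,q5,q6} on symbol 1: members go to different blocks, giving {q1,q2,q3,q5} and {q0,q6}.
Refine {q1,q2,q3,q5} on symbol 0: members go to different blocks, giving {q1,q5} and {q2,q3}.
No further refinement is possible. Final partition (4 blocks): {q1,q5} | {q4} | {q0,q6} | {q2,q3}.

4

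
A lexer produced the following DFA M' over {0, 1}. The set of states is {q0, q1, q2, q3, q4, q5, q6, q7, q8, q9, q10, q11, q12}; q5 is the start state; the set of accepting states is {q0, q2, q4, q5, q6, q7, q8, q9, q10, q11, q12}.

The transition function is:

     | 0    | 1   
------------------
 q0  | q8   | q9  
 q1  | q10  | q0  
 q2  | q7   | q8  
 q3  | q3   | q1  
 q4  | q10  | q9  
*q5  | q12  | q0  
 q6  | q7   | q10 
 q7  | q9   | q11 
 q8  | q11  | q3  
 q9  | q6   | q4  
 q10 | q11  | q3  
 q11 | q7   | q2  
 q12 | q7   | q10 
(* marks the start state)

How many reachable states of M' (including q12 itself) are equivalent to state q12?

3

Initial partition by acceptance: {q0,q2,q4,q5,q6,q7,q8,q9,q10,q11,q12} | {q1,q3}.
Refine {q0,q2,q4,q5,q6,q7,q8,q9,q10,q11,q12} on symbol 1: members go to different blocks, giving {q0,q2,q4,q5,q6,q7,q9,q11,q12} and {q8,q10}.
Split {q0,q2,q4,q5,q6,q7,q9,q11,q12} by δ(·,0) → {q2,q5,q6,q7,q9,q11,q12} and {q0,q4}.
Split {q2,q5,q6,q7,q9,q11,q12} by δ(·,1) → {q2,q6,q12} and {q5,q9} and {q7,q11}.
On input 0, block {q1,q3} splits into {q1} and {q3}.
Split {q7,q11} by δ(·,0) → {q7} and {q11}.
The partition is now stable with 8 blocks: {q2,q6,q12} | {q1} | {q8,q10} | {q0,q4} | {q5,q9} | {q7} | {q3} | {q11}.
State q12 belongs to the block {q2,q6,q12}, which has 3 states.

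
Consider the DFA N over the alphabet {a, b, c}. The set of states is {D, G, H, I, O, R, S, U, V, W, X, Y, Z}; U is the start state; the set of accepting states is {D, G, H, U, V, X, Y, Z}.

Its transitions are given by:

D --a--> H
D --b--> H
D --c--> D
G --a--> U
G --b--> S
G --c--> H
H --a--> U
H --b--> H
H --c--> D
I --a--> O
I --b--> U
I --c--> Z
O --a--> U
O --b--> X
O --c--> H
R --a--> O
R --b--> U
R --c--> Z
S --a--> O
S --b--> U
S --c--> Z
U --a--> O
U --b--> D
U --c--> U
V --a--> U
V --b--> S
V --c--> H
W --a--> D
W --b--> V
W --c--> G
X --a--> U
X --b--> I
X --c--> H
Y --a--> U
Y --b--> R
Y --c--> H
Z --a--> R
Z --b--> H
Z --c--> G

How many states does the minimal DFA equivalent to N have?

States {V,W,Y} cannot be reached from the start state, so discard them.
P0 = {D,G,H,U,X,Z} | {I,O,R,S}.
On input a, block {D,G,H,U,X,Z} splits into {D,G,H,X} and {U,Z}.
Refine {D,G,H,X} on symbol a: members go to different blocks, giving {G,H,X} and {D}.
Split {G,H,X} by δ(·,b) → {G,X} and {H}.
On input a, block {I,O,R,S} splits into {I,R,S} and {O}.
Split {U,Z} by δ(·,a) → {Z} and {U}.
The partition is now stable with 7 blocks: {G,X} | {I,R,S} | {Z} | {D} | {H} | {O} | {U}.

7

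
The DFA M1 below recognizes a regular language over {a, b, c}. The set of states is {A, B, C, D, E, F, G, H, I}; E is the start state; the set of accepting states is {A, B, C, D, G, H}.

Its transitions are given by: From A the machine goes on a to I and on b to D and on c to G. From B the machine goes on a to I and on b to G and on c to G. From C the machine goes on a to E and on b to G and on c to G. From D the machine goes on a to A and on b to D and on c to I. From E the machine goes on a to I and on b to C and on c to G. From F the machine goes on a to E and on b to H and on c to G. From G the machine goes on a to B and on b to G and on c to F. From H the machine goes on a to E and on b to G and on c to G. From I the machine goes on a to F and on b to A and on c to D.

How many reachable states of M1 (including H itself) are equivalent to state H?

4

All states are reachable from the start state.
Initial partition by acceptance: {A,B,C,D,G,H} | {E,F,I}.
Refine {A,B,C,D,G,H} on symbol a: members go to different blocks, giving {A,B,C,H} and {D,G}.
Stable partition: {A,B,C,H} | {E,F,I} | {D,G} — 3 equivalence classes.
The equivalence class containing H is {A,B,C,H}, of size 4.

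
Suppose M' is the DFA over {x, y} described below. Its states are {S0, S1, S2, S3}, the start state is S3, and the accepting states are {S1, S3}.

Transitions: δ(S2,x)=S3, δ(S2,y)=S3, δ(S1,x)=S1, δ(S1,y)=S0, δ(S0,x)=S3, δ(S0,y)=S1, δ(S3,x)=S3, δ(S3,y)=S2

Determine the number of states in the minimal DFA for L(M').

2

States {S0,S1} cannot be reached from the start state, so discard them.
Start with accepting vs non-accepting: {S3} | {S2}.
Stable partition: {S3} | {S2} — 2 equivalence classes.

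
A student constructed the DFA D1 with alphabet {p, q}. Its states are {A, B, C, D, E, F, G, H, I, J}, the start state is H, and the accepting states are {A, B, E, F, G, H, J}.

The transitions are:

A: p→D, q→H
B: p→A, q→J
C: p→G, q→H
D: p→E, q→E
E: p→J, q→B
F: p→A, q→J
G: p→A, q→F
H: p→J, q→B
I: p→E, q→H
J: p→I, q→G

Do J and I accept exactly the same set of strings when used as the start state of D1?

No

Reachable states from the start: {A,B,D,E,F,G,H,I,J}. Unreachable: {C} — drop them.
Start with accepting vs non-accepting: {A,B,E,F,G,H,J} | {D,I}.
On input p, block {A,B,E,F,G,H,J} splits into {B,E,F,G,H} and {A,J}.
Refine {B,E,F,G,H} on symbol q: members go to different blocks, giving {E,G,H} and {B,F}.
The partition is now stable with 4 blocks: {E,G,H} | {D,I} | {A,J} | {B,F}.
J and I end up in different blocks, so they are distinguishable. For instance, the string 'ε' is accepted from only J.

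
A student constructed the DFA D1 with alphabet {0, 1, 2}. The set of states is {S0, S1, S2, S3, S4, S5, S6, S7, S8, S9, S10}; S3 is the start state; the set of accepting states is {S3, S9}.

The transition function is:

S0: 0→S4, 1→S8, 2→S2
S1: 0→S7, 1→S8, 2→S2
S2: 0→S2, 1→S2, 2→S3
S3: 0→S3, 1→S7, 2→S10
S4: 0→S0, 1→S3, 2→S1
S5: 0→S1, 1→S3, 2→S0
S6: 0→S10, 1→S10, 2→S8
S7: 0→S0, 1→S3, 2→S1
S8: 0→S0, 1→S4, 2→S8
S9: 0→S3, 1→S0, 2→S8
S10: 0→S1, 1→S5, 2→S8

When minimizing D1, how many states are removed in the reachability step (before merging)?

No path from S3 leads to S6, S9; the other 9 states are all reachable.

2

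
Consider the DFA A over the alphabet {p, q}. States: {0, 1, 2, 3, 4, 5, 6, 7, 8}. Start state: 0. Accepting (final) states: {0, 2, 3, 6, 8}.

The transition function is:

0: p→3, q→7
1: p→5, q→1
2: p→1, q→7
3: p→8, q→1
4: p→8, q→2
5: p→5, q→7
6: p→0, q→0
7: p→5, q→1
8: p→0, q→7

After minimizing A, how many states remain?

2

Reachable states from the start: {0,1,3,5,7,8}. Unreachable: {2,4,6} — drop them.
P0 = {0,3,8} | {1,5,7}.
No further refinement is possible. Final partition (2 blocks): {0,3,8} | {1,5,7}.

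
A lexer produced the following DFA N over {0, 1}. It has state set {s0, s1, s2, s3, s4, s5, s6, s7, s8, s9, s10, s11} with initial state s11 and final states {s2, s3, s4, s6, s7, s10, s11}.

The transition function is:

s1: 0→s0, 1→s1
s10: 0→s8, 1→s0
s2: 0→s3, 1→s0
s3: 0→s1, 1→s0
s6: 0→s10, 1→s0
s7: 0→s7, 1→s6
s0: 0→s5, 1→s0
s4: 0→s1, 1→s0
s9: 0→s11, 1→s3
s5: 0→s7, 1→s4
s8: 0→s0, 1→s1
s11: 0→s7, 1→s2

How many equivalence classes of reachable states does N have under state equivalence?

First remove the unreachable states {s9}; 11 states remain.
P0 = {s2,s3,s4,s6,s7,s10,s11} | {s0,s1,s5,s8}.
On input 0, block {s2,s3,s4,s6,s7,s10,s11} splits into {s2,s6,s7,s11} and {s3,s4,s10}.
On input 0, block {s2,s6,s7,s11} splits into {s2,s6} and {s7,s11}.
Refine {s0,s1,s5,s8} on symbol 0: members go to different blocks, giving {s0,s1,s8} and {s5}.
Split {s0,s1,s8} by δ(·,0) → {s1,s8} and {s0}.
No further refinement is possible. Final partition (6 blocks): {s2,s6} | {s1,s8} | {s3,s4,s10} | {s7,s11} | {s5} | {s0}.

6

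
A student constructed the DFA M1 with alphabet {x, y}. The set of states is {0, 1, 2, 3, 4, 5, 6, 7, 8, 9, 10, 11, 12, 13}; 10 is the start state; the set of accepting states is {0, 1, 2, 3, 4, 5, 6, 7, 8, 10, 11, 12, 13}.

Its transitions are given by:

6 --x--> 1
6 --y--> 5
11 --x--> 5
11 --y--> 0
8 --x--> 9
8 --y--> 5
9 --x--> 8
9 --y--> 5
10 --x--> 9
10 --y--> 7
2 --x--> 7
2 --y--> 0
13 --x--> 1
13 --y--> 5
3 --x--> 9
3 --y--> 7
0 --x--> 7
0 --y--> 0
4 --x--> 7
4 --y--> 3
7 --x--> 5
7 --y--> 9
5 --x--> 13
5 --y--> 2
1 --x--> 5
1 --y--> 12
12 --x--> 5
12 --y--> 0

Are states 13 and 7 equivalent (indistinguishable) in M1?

No

First remove the unreachable states {3,4,6,11}; 10 states remain.
P0 = {0,1,2,5,7,8,10,12,13} | {9}.
On input x, block {0,1,2,5,7,8,10,12,13} splits into {0,1,2,5,7,12,13} and {8,10}.
Refine {0,1,2,5,7,12,13} on symbol y: members go to different blocks, giving {0,1,2,5,12,13} and {7}.
On input x, block {0,1,2,5,12,13} splits into {1,5,12,13} and {0,2}.
Split {1,5,12,13} by δ(·,y) → {1,13} and {5,12}.
On input x, block {1,13} splits into {1} and {13}.
On input y, block {8,10} splits into {8} and {10}.
Split {5,12} by δ(·,x) → {5} and {12}.
The partition is now stable with 9 blocks: {1} | {9} | {8} | {7} | {0,2} | {5} | {13} | {10} | {12}.
13 and 7 end up in different blocks, so they are distinguishable. For instance, the string 'y' is accepted from only 13.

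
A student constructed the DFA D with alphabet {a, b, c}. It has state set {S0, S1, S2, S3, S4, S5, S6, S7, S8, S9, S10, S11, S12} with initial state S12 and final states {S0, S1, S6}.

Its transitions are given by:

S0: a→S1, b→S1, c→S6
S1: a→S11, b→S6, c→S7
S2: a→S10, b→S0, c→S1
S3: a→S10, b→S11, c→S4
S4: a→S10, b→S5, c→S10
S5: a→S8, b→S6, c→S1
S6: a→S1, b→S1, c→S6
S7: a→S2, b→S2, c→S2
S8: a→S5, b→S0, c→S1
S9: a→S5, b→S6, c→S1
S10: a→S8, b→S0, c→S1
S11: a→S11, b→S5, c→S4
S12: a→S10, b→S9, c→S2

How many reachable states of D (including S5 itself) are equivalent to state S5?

Reachable states from the start: {S0,S1,S2,S4,S5,S6,S7,S8,S9,S10,S11,S12}. Unreachable: {S3} — drop them.
Initial partition by acceptance: {S0,S1,S6} | {S2,S4,S5,S7,S8,S9,S10,S11,S12}.
Split {S0,S1,S6} by δ(·,a) → {S0,S6} and {S1}.
Split {S2,S4,S5,S7,S8,S9,S10,S11,S12} by δ(·,b) → {S2,S5,S8,S9,S10} and {S4,S7,S11,S12}.
On input a, block {S4,S7,S11,S12} splits into {S4,S7,S12} and {S11}.
The partition is now stable with 5 blocks: {S0,S6} | {S2,S5,S8,S9,S10} | {S1} | {S4,S7,S12} | {S11}.
State S5 belongs to the block {S2,S5,S8,S9,S10}, which has 5 states.

5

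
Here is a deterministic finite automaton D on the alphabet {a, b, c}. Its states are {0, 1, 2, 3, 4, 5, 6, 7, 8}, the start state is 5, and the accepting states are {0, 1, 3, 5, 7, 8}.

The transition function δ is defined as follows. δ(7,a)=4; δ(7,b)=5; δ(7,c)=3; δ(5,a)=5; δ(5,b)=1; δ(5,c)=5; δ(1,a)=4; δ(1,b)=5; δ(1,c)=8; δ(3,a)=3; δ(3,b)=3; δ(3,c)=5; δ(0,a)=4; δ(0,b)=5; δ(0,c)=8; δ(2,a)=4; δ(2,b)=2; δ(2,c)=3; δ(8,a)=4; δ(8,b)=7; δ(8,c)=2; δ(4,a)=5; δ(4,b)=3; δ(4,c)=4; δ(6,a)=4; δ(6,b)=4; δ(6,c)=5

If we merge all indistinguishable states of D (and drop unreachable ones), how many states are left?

States {0,6} cannot be reached from the start state, so discard them.
P0 = {1,3,5,7,8} | {2,4}.
On input a, block {1,3,5,7,8} splits into {1,7,8} and {3,5}.
Refine {1,7,8} on symbol b: members go to different blocks, giving {1,7} and {8}.
Split {1,7} by δ(·,c) → {1} and {7}.
Split {2,4} by δ(·,a) → {2} and {4}.
Refine {3,5} on symbol b: members go to different blocks, giving {3} and {5}.
The partition is now stable with 7 blocks: {1} | {2} | {3} | {8} | {7} | {4} | {5}.

7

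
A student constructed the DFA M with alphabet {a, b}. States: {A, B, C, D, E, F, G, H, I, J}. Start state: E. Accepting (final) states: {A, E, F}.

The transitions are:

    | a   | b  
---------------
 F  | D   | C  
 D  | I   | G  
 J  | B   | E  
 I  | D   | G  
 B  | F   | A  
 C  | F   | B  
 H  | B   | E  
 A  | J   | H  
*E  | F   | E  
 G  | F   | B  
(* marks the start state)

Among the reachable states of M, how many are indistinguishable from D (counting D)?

2

Every state is reachable, so we keep all 10.
P0 = {A,E,F} | {B,C,D,G,H,I,J}.
Split {A,E,F} by δ(·,a) → {A,F} and {E}.
On input a, block {B,C,D,G,H,I,J} splits into {D,H,I,J} and {B,C,G}.
On input b, block {A,F} splits into {A} and {F}.
Split {D,H,I,J} by δ(·,a) → {D,I} and {H,J}.
Split {B,C,G} by δ(·,b) → {C,G} and {B}.
The partition is now stable with 7 blocks: {A} | {D,I} | {E} | {C,G} | {F} | {H,J} | {B}.
State D belongs to the block {D,I}, which has 2 states.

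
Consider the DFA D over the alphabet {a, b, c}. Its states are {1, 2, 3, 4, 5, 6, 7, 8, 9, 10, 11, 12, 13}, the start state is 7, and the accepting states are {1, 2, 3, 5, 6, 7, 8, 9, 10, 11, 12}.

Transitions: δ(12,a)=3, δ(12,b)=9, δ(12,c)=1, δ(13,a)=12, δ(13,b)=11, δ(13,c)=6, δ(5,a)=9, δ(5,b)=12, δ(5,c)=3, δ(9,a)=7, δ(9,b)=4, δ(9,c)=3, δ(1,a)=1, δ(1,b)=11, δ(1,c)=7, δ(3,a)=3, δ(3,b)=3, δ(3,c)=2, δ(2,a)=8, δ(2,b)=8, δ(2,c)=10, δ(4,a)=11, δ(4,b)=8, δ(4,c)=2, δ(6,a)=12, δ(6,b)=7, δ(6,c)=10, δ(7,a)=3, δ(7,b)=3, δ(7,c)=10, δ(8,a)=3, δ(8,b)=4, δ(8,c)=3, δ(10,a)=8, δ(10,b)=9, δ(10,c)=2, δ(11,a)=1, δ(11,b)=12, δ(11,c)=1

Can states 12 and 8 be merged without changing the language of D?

No

Reachable states from the start: {1,2,3,4,7,8,9,10,11,12}. Unreachable: {5,6,13} — drop them.
P0 = {1,2,3,7,8,9,10,11,12} | {4}.
Refine {1,2,3,7,8,9,10,11,12} on symbol b: members go to different blocks, giving {1,2,3,7,10,11,12} and {8,9}.
Split {1,2,3,7,10,11,12} by δ(·,a) → {1,3,7,11,12} and {2,10}.
Refine {1,3,7,11,12} on symbol b: members go to different blocks, giving {1,3,7,11} and {12}.
Split {1,3,7,11} by δ(·,b) → {1,3,7} and {11}.
Refine {1,3,7} on symbol b: members go to different blocks, giving {3,7} and {1}.
The partition is now stable with 7 blocks: {3,7} | {4} | {8,9} | {2,10} | {12} | {11} | {1}.
12 and 8 end up in different blocks, so they are distinguishable. For instance, the string 'b' is accepted from only 12.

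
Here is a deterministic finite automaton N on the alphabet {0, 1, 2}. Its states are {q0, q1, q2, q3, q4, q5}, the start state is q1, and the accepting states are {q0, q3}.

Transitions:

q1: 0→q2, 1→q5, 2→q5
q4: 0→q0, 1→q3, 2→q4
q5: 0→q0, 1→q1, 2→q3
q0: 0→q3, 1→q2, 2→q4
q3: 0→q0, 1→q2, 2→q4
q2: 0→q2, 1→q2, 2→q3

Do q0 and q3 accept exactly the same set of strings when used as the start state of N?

Yes

All states are reachable from the start state.
Initial partition by acceptance: {q0,q3} | {q1,q2,q4,q5}.
Split {q1,q2,q4,q5} by δ(·,0) → {q1,q2} and {q4,q5}.
Refine {q1,q2} on symbol 1: members go to different blocks, giving {q1} and {q2}.
Refine {q4,q5} on symbol 1: members go to different blocks, giving {q4} and {q5}.
Stable partition: {q0,q3} | {q1} | {q4} | {q2} | {q5} — 5 equivalence classes.
q0 and q3 lie in the same block of the stable partition, so they are equivalent — no string distinguishes them.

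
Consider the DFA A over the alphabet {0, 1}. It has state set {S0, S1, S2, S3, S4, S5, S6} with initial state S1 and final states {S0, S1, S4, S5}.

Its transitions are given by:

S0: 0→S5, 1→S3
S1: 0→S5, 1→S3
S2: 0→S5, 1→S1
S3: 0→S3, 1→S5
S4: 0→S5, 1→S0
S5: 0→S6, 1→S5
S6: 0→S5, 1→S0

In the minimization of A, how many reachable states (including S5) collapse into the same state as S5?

First remove the unreachable states {S2,S4}; 5 states remain.
Start with accepting vs non-accepting: {S0,S1,S5} | {S3,S6}.
On input 0, block {S0,S1,S5} splits into {S0,S1} and {S5}.
Refine {S3,S6} on symbol 0: members go to different blocks, giving {S3} and {S6}.
No further refinement is possible. Final partition (4 blocks): {S0,S1} | {S3} | {S5} | {S6}.
State S5 belongs to the block {S5}, which has 1 states.

1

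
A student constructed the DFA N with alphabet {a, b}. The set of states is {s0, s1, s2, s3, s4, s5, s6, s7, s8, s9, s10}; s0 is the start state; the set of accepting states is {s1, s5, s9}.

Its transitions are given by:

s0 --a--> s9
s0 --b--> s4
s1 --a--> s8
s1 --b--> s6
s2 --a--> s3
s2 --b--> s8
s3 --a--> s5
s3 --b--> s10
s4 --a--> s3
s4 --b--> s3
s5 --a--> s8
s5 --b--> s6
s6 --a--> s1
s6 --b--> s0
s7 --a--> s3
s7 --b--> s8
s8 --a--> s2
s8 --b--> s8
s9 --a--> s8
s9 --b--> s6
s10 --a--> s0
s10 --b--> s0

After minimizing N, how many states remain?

6

First remove the unreachable states {s7}; 10 states remain.
Start with accepting vs non-accepting: {s1,s5,s9} | {s0,s2,s3,s4,s6,s8,s10}.
Refine {s0,s2,s3,s4,s6,s8,s10} on symbol a: members go to different blocks, giving {s2,s4,s8,s10} and {s0,s3,s6}.
On input a, block {s2,s4,s8,s10} splits into {s2,s4,s10} and {s8}.
Refine {s2,s4,s10} on symbol b: members go to different blocks, giving {s4,s10} and {s2}.
Refine {s0,s3,s6} on symbol b: members go to different blocks, giving {s0,s3} and {s6}.
The partition is now stable with 6 blocks: {s1,s5,s9} | {s4,s10} | {s0,s3} | {s8} | {s2} | {s6}.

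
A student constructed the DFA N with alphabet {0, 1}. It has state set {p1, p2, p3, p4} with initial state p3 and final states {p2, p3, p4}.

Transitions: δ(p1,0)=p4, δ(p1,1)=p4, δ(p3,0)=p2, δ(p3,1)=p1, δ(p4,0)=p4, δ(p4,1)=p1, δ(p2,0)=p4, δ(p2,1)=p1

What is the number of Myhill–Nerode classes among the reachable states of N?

2

All states are reachable from the start state.
Initial partition by acceptance: {p2,p3,p4} | {p1}.
The partition is now stable with 2 blocks: {p2,p3,p4} | {p1}.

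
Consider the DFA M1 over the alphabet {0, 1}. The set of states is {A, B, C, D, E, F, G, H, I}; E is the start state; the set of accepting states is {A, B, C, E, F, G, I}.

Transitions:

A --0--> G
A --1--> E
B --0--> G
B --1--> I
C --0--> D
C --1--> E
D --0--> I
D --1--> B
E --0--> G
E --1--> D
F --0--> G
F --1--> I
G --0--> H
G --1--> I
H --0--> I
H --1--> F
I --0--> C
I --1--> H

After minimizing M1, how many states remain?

4

Reachable states from the start: {B,C,D,E,F,G,H,I}. Unreachable: {A} — drop them.
Initial partition by acceptance: {B,C,E,F,G,I} | {D,H}.
Split {B,C,E,F,G,I} by δ(·,0) → {B,E,F,I} and {C,G}.
On input 1, block {B,E,F,I} splits into {B,F} and {E,I}.
No further refinement is possible. Final partition (4 blocks): {B,F} | {D,H} | {C,G} | {E,I}.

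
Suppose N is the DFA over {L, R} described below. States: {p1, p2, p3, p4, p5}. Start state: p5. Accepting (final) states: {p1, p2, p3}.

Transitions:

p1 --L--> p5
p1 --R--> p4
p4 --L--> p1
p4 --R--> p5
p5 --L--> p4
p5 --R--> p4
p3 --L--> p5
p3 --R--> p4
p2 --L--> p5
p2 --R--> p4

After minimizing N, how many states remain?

3

Reachable states from the start: {p1,p4,p5}. Unreachable: {p2,p3} — drop them.
P0 = {p1} | {p4,p5}.
Split {p4,p5} by δ(·,L) → {p4} and {p5}.
The partition is now stable with 3 blocks: {p1} | {p4} | {p5}.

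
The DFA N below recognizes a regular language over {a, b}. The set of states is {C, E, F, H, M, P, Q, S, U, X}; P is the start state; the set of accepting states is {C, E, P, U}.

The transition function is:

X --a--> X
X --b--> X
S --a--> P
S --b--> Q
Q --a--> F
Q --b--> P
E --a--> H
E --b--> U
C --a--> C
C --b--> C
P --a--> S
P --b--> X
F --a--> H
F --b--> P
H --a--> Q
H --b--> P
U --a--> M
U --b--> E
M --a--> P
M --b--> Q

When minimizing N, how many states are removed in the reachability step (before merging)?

4

BFS from P reaches {F, H, P, Q, S, X}; the 4 state(s) C, E, M, U are never visited.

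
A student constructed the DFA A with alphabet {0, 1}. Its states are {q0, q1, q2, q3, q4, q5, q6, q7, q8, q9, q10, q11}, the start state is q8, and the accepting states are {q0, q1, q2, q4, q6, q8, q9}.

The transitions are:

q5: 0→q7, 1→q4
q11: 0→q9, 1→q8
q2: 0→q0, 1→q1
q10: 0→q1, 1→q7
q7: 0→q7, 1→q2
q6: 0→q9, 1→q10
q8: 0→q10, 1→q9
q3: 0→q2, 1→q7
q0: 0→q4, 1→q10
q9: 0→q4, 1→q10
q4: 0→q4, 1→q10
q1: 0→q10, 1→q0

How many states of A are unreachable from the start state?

4

No path from q8 leads to q3, q5, q6, q11; the other 8 states are all reachable.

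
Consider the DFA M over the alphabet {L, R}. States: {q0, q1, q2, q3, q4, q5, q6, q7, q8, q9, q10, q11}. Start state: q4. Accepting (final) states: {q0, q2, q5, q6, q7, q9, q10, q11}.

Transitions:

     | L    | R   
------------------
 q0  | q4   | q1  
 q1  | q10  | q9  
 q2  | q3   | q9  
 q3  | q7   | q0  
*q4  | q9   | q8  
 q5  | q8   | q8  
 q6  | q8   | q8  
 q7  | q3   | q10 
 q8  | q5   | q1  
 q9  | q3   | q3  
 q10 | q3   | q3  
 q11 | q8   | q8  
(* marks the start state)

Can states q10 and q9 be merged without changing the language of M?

Yes

First remove the unreachable states {q2,q6,q11}; 9 states remain.
Start with accepting vs non-accepting: {q0,q5,q7,q9,q10} | {q1,q3,q4,q8}.
Split {q0,q5,q7,q9,q10} by δ(·,R) → {q0,q5,q9,q10} and {q7}.
Split {q1,q3,q4,q8} by δ(·,L) → {q1,q4,q8} and {q3}.
On input L, block {q0,q5,q9,q10} splits into {q0,q5} and {q9,q10}.
Split {q1,q4,q8} by δ(·,L) → {q1,q4} and {q8}.
On input L, block {q0,q5} splits into {q0} and {q5}.
Refine {q1,q4} on symbol R: members go to different blocks, giving {q1} and {q4}.
The partition is now stable with 8 blocks: {q0} | {q1} | {q7} | {q3} | {q9,q10} | {q8} | {q5} | {q4}.
q10 and q9 lie in the same block of the stable partition, so they are equivalent — no string distinguishes them.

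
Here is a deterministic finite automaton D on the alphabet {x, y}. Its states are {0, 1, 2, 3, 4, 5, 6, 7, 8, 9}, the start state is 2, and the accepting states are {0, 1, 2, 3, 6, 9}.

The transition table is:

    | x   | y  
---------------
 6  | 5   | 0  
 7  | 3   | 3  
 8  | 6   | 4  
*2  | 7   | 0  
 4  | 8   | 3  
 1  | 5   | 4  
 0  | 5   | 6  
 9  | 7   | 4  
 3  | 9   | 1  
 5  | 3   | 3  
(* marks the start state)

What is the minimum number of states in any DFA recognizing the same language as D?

6

Every state is reachable, so we keep all 10.
P0 = {0,1,2,3,6,9} | {4,5,7,8}.
Split {0,1,2,3,6,9} by δ(·,x) → {0,1,2,6,9} and {3}.
Split {0,1,2,6,9} by δ(·,y) → {0,2,6} and {1,9}.
Split {4,5,7,8} by δ(·,x) → {5,7} and {4} and {8}.
No further refinement is possible. Final partition (6 blocks): {0,2,6} | {5,7} | {3} | {1,9} | {4} | {8}.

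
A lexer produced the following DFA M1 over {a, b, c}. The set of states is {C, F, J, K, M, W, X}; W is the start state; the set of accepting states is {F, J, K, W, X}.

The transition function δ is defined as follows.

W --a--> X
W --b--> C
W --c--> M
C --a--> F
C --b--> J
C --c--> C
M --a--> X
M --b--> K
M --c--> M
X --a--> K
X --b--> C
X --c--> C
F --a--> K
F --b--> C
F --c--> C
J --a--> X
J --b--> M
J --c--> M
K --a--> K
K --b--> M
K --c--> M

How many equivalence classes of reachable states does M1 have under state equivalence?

2

Initial partition by acceptance: {F,J,K,W,X} | {C,M}.
No further refinement is possible. Final partition (2 blocks): {F,J,K,W,X} | {C,M}.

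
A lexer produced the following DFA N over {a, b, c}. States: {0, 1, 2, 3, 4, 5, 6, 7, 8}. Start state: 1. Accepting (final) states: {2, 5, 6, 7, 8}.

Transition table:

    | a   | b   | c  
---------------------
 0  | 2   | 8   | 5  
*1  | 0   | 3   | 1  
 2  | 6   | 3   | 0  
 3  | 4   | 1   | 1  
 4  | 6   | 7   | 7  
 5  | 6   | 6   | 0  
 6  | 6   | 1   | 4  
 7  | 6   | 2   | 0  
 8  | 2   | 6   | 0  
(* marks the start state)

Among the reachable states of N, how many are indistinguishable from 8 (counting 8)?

3

All states are reachable from the start state.
Initial partition by acceptance: {2,5,6,7,8} | {0,1,3,4}.
Refine {2,5,6,7,8} on symbol b: members go to different blocks, giving {5,7,8} and {2,6}.
On input a, block {0,1,3,4} splits into {0,4} and {1,3}.
Stable partition: {5,7,8} | {0,4} | {2,6} | {1,3} — 4 equivalence classes.
State 8 belongs to the block {5,7,8}, which has 3 states.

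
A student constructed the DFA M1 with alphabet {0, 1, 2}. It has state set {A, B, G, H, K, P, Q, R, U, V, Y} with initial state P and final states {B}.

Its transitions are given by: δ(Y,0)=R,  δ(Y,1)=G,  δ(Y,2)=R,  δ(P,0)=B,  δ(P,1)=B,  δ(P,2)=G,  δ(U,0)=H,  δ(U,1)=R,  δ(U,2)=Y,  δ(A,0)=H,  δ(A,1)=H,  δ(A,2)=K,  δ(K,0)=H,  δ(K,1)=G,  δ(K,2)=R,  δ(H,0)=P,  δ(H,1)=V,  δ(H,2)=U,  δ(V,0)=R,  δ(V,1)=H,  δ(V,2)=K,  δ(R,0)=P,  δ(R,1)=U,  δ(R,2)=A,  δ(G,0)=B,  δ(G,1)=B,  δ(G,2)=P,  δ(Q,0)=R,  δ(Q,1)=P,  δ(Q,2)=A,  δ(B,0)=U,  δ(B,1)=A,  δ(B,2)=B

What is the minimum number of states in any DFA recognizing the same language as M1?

First remove the unreachable states {Q}; 10 states remain.
P0 = {B} | {A,G,H,K,P,R,U,V,Y}.
Refine {A,G,H,K,P,R,U,V,Y} on symbol 0: members go to different blocks, giving {A,H,K,R,U,V,Y} and {G,P}.
Split {A,H,K,R,U,V,Y} by δ(·,0) → {A,K,U,V,Y} and {H,R}.
Refine {A,K,U,V,Y} on symbol 1: members go to different blocks, giving {A,U,V} and {K,Y}.
The partition is now stable with 5 blocks: {B} | {A,U,V} | {G,P} | {H,R} | {K,Y}.

5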